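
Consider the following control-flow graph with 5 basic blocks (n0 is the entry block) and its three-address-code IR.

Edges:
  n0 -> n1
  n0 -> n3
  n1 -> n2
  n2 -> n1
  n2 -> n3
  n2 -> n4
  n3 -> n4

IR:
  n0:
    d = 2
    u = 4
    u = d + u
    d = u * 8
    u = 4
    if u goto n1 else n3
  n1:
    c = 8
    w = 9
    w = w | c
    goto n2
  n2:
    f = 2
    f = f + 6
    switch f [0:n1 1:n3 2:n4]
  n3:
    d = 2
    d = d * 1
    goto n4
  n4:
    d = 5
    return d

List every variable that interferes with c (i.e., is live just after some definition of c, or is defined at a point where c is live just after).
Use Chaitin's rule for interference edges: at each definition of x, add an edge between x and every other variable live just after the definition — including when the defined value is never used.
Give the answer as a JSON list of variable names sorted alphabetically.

def/use:
  n0: def={d,u} ue=∅
  n1: def={c,w} ue=∅
  n2: def={f} ue=∅
  n3: def={d} ue=∅
  n4: def={d} ue=∅

Liveness:
  n0 li=∅ lo=∅
  n1 li=∅ lo=∅
  n2 li=∅ lo=∅
  n3 li=∅ lo=∅
  n4 li=∅ lo=∅

Interference:
  c: {w}
  d: {u}
  f: ∅
  u: {d}
  w: {c}

N(c) = ["w"]

Answer: ["w"]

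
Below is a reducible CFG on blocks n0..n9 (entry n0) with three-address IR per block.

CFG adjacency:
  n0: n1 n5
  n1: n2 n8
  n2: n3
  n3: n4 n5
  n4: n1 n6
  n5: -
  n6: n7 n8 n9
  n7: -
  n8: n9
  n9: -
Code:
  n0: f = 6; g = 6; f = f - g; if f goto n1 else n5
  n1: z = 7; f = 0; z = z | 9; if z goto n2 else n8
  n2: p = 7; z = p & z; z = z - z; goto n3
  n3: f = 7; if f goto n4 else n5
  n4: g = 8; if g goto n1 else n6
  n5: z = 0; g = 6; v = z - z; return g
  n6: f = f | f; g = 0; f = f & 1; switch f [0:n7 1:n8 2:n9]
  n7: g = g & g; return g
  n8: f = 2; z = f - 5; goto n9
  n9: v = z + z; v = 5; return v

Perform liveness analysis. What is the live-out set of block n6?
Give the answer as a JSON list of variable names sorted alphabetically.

Answer: ["g", "z"]

Derivation:
Per-block:
  n0: {f,g} / ∅
  n1: {f,z} / ∅
  n2: {p,z} / {z}
  n3: {f} / ∅
  n4: {g} / ∅
  n5: {g,v,z} / ∅
  n6: {f,g} / {f}
  n7: {g} / {g}
  n8: {f,z} / ∅
  n9: {v} / {z}

Backward fixpoint:
  n0: in=∅ out=∅
  n1: in=∅ out={z}
  n2: in={z} out={z}
  n3: in={z} out={f,z}
  n4: in={f,z} out={f,z}
  n5: in=∅ out=∅
  n6: in={f,z} out={g,z}
  n7: in={g} out=∅
  n8: in=∅ out={z}
  n9: in={z} out=∅

live-out(n6) = ["g", "z"]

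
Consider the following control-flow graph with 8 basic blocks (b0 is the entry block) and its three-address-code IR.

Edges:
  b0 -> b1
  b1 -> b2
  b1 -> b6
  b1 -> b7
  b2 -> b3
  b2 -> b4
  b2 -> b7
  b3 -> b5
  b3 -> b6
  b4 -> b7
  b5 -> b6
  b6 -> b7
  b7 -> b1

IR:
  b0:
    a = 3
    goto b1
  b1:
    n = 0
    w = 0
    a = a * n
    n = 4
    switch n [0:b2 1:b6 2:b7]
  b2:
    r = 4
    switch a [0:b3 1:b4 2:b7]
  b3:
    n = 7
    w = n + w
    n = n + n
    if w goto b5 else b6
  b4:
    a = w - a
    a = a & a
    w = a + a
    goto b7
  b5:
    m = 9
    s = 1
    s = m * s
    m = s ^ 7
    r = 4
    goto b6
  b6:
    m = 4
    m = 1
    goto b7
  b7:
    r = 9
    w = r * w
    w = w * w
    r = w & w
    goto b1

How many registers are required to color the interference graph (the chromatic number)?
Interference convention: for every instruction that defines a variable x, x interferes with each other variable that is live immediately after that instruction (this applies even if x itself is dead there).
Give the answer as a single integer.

Block summaries:
  b0 def {a} use ∅
  b1 def {a,n,w} use {a}
  b2 def {r} use {a}
  b3 def {n,w} use {w}
  b4 def {a,w} use {a,w}
  b5 def {m,r,s} use ∅
  b6 def {m} use ∅
  b7 def {r,w} use {w}

Liveness:
  b0 li=∅ lo={a}
  b1 li={a} lo={a,w}
  b2 li={a,w} lo={a,w}
  b3 li={a,w} lo={a,w}
  b4 li={a,w} lo={a,w}
  b5 li={a,w} lo={a,w}
  b6 li={a,w} lo={a,w}
  b7 li={a,w} lo={a}

Interfere edges:
  a: {m,n,r,s,w}
  m: {a,s,w}
  n: {a,w}
  r: {a,w}
  s: {a,m,w}
  w: {a,m,n,r,s}

Colouring:
  clique {a,m,s,w} ⇒ need ≥ 4
  assign a→R0 m→R2 n→R2 r→R2 s→R3 w→R1 — no edge inside a register ⇒ χ ≤ 4
  χ = 4

Answer: 4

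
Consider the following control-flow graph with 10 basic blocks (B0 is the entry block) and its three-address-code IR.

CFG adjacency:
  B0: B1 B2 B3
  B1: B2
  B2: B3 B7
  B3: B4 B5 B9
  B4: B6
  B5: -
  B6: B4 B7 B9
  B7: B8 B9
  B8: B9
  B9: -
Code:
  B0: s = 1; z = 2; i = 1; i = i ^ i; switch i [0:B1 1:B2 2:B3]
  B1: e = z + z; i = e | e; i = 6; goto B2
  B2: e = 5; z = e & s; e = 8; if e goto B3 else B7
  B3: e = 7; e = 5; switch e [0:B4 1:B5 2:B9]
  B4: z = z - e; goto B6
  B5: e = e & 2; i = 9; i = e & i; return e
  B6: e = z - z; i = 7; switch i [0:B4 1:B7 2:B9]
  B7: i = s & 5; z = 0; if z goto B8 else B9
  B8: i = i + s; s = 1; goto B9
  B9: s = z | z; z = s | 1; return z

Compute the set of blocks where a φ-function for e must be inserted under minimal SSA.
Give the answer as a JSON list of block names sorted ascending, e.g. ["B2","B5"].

idom tree: B1←B0 B2←B0 B3←B0 B4←B3 B5←B3 B6←B4 B7←B0 B8←B7 B9←B0
Dom at joins:
  B2: preds {B0,B1}: {B0} ∩ {B0,B1} = {B0}; idom=B0
  B3: preds {B0,B2}: {B0} ∩ {B0,B2} = {B0}; idom=B0
  B4: preds {B3,B6}: {B0,B3} ∩ {B0,B3,B4,B6} = {B0,B3}; idom=B3
  B7: preds {B2,B6}: {B0,B2} ∩ {B0,B3,B4,B6} = {B0}; idom=B0
  B9: preds {B3,B6,B7,B8}: {B0,B3} ∩ {B0,B3,B4,B6} ∩ {B0,B7} ∩ {B0,B7,B8} = {B0}; idom=B0

Frontier:
  B2←B0: walk · to B0
  B2←B1: walk B1 to B0
  B3←B0: walk · to B0
  B3←B2: walk B2 to B0
  B4←B3: walk · to B3
  B4←B6: walk B6→B4 to B3
  B7←B2: walk B2 to B0
  B7←B6: walk B6→B4→B3 to B0
  B9←B3: walk B3 to B0
  B9←B6: walk B6→B4→B3 to B0
  B9←B7: walk B7 to B0
  B9←B8: walk B8→B7 to B0
  DF(B0)=∅
  DF(B1)={B2}
  DF(B2)={B3,B7}
  DF(B3)={B7,B9}
  DF(B4)={B4,B7,B9}
  DF(B5)=∅
  DF(B6)={B4,B7,B9}
  DF(B7)={B9}
  DF(B8)={B9}
  DF(B9)=∅

φ for e: defs {B1,B2,B3,B5,B6}
  DF⁺ = {B2,B3,B4,B7,B9}

Answer: ["B2", "B3", "B4", "B7", "B9"]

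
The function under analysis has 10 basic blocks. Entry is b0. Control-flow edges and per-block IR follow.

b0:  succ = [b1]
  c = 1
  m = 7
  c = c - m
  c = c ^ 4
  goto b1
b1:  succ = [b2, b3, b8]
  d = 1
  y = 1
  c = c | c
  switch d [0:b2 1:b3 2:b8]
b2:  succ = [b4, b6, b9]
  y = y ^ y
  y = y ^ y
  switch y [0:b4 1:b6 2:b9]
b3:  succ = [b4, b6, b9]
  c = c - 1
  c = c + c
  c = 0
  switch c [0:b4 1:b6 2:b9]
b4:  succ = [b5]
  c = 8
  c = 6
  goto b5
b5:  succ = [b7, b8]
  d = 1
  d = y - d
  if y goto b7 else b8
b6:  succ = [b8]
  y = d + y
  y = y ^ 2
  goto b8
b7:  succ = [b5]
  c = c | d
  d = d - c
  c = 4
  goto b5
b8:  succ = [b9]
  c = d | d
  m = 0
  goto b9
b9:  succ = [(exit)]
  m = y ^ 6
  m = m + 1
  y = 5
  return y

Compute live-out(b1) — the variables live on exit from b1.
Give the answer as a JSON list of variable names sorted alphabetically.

Answer: ["c", "d", "y"]

Analysis:
Block summaries:
  b0 def {c,m} use ∅
  b1 def {c,d,y} use {c}
  b2 def {y} use {y}
  b3 def {c} use {c}
  b4 def {c} use ∅
  b5 def {d} use {y}
  b6 def {y} use {d,y}
  b7 def {c,d} use {c,d}
  b8 def {c,m} use {d}
  b9 def {m,y} use {y}

Live sets:
  live b0: ∅→{c}
  live b1: {c}→{c,d,y}
  live b2: {d,y}→{d,y}
  live b3: {c,d,y}→{d,y}
  live b4: {y}→{c,y}
  live b5: {c,y}→{c,d,y}
  live b6: {d,y}→{d,y}
  live b7: {c,d,y}→{c,y}
  live b8: {d,y}→{y}
  live b9: {y}→∅

live-out(b1) = ["c", "d", "y"]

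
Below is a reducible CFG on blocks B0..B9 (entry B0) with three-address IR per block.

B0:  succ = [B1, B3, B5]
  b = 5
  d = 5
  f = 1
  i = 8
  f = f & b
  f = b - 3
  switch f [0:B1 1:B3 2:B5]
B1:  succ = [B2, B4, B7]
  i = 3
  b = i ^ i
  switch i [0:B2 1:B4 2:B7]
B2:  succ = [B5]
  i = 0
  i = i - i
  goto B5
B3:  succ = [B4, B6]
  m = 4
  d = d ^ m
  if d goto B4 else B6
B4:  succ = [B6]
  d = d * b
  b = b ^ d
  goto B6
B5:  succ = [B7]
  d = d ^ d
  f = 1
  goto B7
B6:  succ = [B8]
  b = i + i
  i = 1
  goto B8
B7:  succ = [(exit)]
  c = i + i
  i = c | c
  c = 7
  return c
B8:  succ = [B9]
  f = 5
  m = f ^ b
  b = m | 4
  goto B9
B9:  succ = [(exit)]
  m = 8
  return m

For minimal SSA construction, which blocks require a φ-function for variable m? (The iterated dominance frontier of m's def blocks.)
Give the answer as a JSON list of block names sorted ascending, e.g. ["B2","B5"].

Answer: ["B4", "B6"]

Derivation:
idom tree: B1←B0 B2←B1 B3←B0 B4←B0 B5←B0 B6←B0 B7←B0 B8←B6 B9←B8
Join-block Dom:
  B4: preds {B1,B3}: {B0,B1} ∩ {B0,B3} = {B0}; idom=B0
  B5: preds {B0,B2}: {B0} ∩ {B0,B1,B2} = {B0}; idom=B0
  B6: preds {B3,B4}: {B0,B3} ∩ {B0,B4} = {B0}; idom=B0
  B7: preds {B1,B5}: {B0,B1} ∩ {B0,B5} = {B0}; idom=B0

DF walk-up:
  join B4 pred B1: B1 stop@B0
  join B4 pred B3: B3 stop@B0
  join B5 pred B0: · stop@B0
  join B5 pred B2: B2→B1 stop@B0
  join B6 pred B3: B3 stop@B0
  join B6 pred B4: B4 stop@B0
  join B7 pred B1: B1 stop@B0
  join B7 pred B5: B5 stop@B0
  B0: DF=∅
  B1: DF={B4,B5,B7}
  B2: DF={B5}
  B3: DF={B4,B6}
  B4: DF={B6}
  B5: DF={B7}
  B6: DF=∅
  B7: DF=∅
  B8: DF=∅
  B9: DF=∅

φ for m: defs {B3,B8,B9}
  DF⁺ = {B4,B6}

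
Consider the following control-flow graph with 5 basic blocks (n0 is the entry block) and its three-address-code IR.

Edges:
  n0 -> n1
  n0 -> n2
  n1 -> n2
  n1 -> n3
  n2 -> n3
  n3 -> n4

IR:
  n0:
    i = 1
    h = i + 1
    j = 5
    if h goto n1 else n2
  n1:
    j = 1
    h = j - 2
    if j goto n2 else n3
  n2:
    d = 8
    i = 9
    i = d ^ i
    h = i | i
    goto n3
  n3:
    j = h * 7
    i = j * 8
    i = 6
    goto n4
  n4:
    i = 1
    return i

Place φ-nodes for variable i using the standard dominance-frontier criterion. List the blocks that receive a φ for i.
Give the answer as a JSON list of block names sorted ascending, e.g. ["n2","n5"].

Answer: ["n3"]

Working:
idom tree: n1←n0 n2←n0 n3←n0 n4←n3
Dom∩ at merges:
  n2: preds {n0,n1}: {n0} ∩ {n0,n1} = {n0}; idom=n0
  n3: preds {n1,n2}: {n0,n1} ∩ {n0,n2} = {n0}; idom=n0

DF derivation:
  n2←n0: walk · to n0
  n2←n1: walk n1 to n0
  n3←n1: walk n1 to n0
  n3←n2: walk n2 to n0
  DF(n0)=∅
  DF(n1)={n2,n3}
  DF(n2)={n3}
  DF(n3)=∅
  DF(n4)=∅

φ for i: defs {n0,n2,n3,n4}
  DF⁺ = {n3}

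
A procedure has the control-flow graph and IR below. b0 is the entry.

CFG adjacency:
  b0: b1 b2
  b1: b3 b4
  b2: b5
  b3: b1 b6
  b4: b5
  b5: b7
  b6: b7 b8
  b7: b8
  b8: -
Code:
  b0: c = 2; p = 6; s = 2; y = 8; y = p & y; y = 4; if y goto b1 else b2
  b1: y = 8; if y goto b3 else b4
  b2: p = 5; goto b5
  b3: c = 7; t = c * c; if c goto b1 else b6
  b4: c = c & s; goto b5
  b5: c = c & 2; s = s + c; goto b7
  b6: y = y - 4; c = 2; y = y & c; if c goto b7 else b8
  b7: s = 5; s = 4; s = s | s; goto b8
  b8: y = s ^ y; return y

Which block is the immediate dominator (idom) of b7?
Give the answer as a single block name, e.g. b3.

idom tree: b1←b0 b2←b0 b3←b1 b4←b1 b5←b0 b6←b3 b7←b0 b8←b0
Join-block Dom:
  b1: preds {b0,b3}: {b0} ∩ {b0,b1,b3} = {b0}; idom=b0
  b5: preds {b2,b4}: {b0,b2} ∩ {b0,b1,b4} = {b0}; idom=b0
  b7: preds {b5,b6}: {b0,b5} ∩ {b0,b1,b3,b6} = {b0}; idom=b0
  b8: preds {b6,b7}: {b0,b1,b3,b6} ∩ {b0,b7} = {b0}; idom=b0

idom(b7) = b0

Answer: b0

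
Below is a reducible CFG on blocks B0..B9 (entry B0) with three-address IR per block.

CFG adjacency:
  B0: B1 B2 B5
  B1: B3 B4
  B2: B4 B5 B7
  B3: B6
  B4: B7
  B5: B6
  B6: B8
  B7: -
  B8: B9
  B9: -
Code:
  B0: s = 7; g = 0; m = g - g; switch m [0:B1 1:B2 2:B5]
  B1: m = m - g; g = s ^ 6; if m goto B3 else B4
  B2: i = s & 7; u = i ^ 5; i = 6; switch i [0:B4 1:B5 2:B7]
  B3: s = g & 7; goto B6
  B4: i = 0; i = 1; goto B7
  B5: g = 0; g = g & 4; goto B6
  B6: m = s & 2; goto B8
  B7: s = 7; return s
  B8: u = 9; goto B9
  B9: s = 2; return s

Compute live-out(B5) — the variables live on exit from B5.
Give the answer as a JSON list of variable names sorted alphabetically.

Answer: ["s"]

Working:
Per-block:
  B0: def={g,m,s} ue=∅
  B1: def={g,m} ue={g,m,s}
  B2: def={i,u} ue={s}
  B3: def={s} ue={g}
  B4: def={i} ue=∅
  B5: def={g} ue=∅
  B6: def={m} ue={s}
  B7: def={s} ue=∅
  B8: def={u} ue=∅
  B9: def={s} ue=∅

Backward fixpoint:
  B0: in=∅ out={g,m,s}
  B1: in={g,m,s} out={g}
  B2: in={s} out={s}
  B3: in={g} out={s}
  B4: in=∅ out=∅
  B5: in={s} out={s}
  B6: in={s} out=∅
  B7: in=∅ out=∅
  B8: in=∅ out=∅
  B9: in=∅ out=∅

live-out(B5) = ["s"]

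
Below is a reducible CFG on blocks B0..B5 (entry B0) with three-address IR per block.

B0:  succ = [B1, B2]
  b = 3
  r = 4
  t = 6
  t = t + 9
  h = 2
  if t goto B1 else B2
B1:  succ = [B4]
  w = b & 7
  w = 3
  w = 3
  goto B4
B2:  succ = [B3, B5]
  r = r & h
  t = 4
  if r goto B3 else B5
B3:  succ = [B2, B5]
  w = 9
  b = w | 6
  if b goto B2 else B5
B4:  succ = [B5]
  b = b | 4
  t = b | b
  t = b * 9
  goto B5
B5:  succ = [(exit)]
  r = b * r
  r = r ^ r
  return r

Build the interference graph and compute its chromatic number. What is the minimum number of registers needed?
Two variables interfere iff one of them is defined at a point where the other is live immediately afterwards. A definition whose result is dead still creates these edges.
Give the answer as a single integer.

Answer: 4

Derivation:
Per-block:
  B0: {b,h,r,t} / ∅
  B1: {w} / {b}
  B2: {r,t} / {h,r}
  B3: {b,w} / ∅
  B4: {b,t} / {b}
  B5: {r} / {b,r}

Liveness:
  B0: in=∅ out={b,h,r}
  B1: in={b,r} out={b,r}
  B2: in={b,h,r} out={b,h,r}
  B3: in={h,r} out={b,h,r}
  B4: in={b,r} out={b,r}
  B5: in={b,r} out=∅

Conflict graph:
  b↔{h,r,t,w}
  h↔{b,r,t,w}
  r↔{b,h,t,w}
  t↔{b,h,r}
  w↔{b,h,r}

Chromatic number:
  {b,h,r,t} pairwise interfere (4-clique) ⇒ χ ≥ 4
  assign b→c0 h→c1 r→c2 t→c3 w→c3 — no edge inside a register ⇒ χ ≤ 4
  χ = 4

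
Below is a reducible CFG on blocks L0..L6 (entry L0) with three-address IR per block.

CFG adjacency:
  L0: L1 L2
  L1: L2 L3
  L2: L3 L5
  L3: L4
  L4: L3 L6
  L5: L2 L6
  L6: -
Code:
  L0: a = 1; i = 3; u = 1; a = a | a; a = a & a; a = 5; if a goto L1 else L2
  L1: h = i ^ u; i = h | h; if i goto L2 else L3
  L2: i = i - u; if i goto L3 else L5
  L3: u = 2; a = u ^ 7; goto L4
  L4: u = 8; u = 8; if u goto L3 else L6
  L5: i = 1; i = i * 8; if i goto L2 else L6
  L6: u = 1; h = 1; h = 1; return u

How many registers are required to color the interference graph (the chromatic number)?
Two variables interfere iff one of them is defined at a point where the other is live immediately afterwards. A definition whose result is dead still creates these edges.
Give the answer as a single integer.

Answer: 3

Working:
def/use:
  L0 def {a,i,u} use ∅
  L1 def {h,i} use {i,u}
  L2 def {i} use {i,u}
  L3 def {a,u} use ∅
  L4 def {u} use ∅
  L5 def {i} use ∅
  L6 def {h,u} use ∅

Backward fixpoint:
  live L0: ∅→{i,u}
  live L1: {i,u}→{i,u}
  live L2: {i,u}→{u}
  live L3: ∅→∅
  live L4: ∅→∅
  live L5: {u}→{i,u}
  live L6: ∅→∅

Interfere edges:
  a↔{i,u}
  h↔{u}
  i↔{a,u}
  u↔{a,h,i}

Chromatic number:
  lower bound: {a,i,u} mutually conflict ⇒ χ ≥ 3
  3-colouring: r0={u}  r1={a,h}  r2={i}
  χ = 3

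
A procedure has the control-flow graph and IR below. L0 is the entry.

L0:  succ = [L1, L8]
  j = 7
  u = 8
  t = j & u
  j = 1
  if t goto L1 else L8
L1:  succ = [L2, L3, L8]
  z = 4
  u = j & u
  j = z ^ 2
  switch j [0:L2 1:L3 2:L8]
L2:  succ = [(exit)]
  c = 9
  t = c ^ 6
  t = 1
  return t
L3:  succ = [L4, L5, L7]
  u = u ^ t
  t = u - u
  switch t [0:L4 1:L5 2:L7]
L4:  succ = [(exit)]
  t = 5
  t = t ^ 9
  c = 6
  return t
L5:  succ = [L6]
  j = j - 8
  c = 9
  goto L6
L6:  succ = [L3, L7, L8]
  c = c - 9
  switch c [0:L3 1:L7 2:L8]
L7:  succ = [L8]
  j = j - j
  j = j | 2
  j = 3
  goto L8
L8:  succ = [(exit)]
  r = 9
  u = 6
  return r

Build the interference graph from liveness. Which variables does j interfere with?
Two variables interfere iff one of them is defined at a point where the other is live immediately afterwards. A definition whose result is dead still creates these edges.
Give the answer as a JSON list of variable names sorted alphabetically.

def/use:
  L0: def={j,t,u} ue=∅
  L1: def={j,u,z} ue={j,u}
  L2: def={c,t} ue=∅
  L3: def={t,u} ue={t,u}
  L4: def={c,t} ue=∅
  L5: def={c,j} ue={j}
  L6: def={c} ue={c}
  L7: def={j} ue={j}
  L8: def={r,u} ue=∅

Live sets:
  L0 li=∅ lo={j,t,u}
  L1 li={j,t,u} lo={j,t,u}
  L2 li=∅ lo=∅
  L3 li={j,t,u} lo={j,t,u}
  L4 li=∅ lo=∅
  L5 li={j,t,u} lo={c,j,t,u}
  L6 li={c,j,t,u} lo={j,t,u}
  L7 li={j} lo=∅
  L8 li=∅ lo=∅

Interference:
  c — {j,t,u}
  j — {c,t,u,z}
  r — {u}
  t — {c,j,u,z}
  u — {c,j,r,t,z}
  z — {j,t,u}

N(j) = ["c", "t", "u", "z"]

Answer: ["c", "t", "u", "z"]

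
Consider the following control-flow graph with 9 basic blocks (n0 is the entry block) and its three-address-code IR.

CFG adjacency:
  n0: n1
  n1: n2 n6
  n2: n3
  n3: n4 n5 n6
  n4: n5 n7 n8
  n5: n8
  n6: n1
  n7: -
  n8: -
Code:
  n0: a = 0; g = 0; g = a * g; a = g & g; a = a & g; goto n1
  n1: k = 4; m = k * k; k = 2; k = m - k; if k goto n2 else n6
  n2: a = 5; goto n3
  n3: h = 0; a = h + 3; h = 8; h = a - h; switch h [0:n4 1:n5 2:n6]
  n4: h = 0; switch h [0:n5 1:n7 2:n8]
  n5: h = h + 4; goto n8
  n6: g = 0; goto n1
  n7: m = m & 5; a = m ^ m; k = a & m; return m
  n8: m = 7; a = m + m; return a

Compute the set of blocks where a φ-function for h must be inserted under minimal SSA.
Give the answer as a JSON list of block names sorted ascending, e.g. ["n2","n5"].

Answer: ["n1", "n5", "n6", "n8"]

Derivation:
idom tree: n1←n0 n2←n1 n3←n2 n4←n3 n5←n3 n6←n1 n7←n4 n8←n3
Dom at joins:
  n1: preds {n0,n6}: {n0} ∩ {n0,n1,n6} = {n0}; idom=n0
  n5: preds {n3,n4}: {n0,n1,n2,n3} ∩ {n0,n1,n2,n3,n4} = {n0,n1,n2,n3}; idom=n3
  n6: preds {n1,n3}: {n0,n1} ∩ {n0,n1,n2,n3} = {n0,n1}; idom=n1
  n8: preds {n4,n5}: {n0,n1,n2,n3,n4} ∩ {n0,n1,n2,n3,n5} = {n0,n1,n2,n3}; idom=n3

Frontier:
  n1←n0: walk · to n0
  n1←n6: walk n6→n1 to n0
  n5←n3: walk · to n3
  n5←n4: walk n4 to n3
  n6←n1: walk · to n1
  n6←n3: walk n3→n2 to n1
  n8←n4: walk n4 to n3
  n8←n5: walk n5 to n3
  n0: DF=∅
  n1: DF={n1}
  n2: DF={n6}
  n3: DF={n6}
  n4: DF={n5,n8}
  n5: DF={n8}
  n6: DF={n1}
  n7: DF=∅
  n8: DF=∅

φ for h: defs {n3,n4,n5}
  DF⁺ = {n1,n5,n6,n8}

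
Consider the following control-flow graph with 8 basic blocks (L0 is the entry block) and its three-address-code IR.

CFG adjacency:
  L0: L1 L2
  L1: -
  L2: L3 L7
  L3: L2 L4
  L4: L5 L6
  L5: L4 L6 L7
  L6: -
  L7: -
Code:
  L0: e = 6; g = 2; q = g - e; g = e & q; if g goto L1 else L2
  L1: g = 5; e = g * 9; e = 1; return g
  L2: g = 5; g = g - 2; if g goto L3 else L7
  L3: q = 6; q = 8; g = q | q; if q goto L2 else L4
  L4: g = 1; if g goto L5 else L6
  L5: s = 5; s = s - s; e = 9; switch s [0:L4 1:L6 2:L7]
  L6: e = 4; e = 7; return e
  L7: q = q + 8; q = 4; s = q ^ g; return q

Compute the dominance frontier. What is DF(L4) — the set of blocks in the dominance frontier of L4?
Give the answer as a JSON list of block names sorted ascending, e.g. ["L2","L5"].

Answer: ["L4", "L7"]

Analysis:
idom tree: L1←L0 L2←L0 L3←L2 L4←L3 L5←L4 L6←L4 L7←L2
Dom at joins:
  L2: preds {L0,L3}: {L0} ∩ {L0,L2,L3} = {L0}; idom=L0
  L4: preds {L3,L5}: {L0,L2,L3} ∩ {L0,L2,L3,L4,L5} = {L0,L2,L3}; idom=L3
  L6: preds {L4,L5}: {L0,L2,L3,L4} ∩ {L0,L2,L3,L4,L5} = {L0,L2,L3,L4}; idom=L4
  L7: preds {L2,L5}: {L0,L2} ∩ {L0,L2,L3,L4,L5} = {L0,L2}; idom=L2

DF walk-up:
  join L2 pred L0: · stop@L0
  join L2 pred L3: L3→L2 stop@L0
  join L4 pred L3: · stop@L3
  join L4 pred L5: L5→L4 stop@L3
  join L6 pred L4: · stop@L4
  join L6 pred L5: L5 stop@L4
  join L7 pred L2: · stop@L2
  join L7 pred L5: L5→L4→L3 stop@L2
  L0: DF=∅
  L1: DF=∅
  L2: DF={L2}
  L3: DF={L2,L7}
  L4: DF={L4,L7}
  L5: DF={L4,L6,L7}
  L6: DF=∅
  L7: DF=∅

DF(L4) = ["L4", "L7"]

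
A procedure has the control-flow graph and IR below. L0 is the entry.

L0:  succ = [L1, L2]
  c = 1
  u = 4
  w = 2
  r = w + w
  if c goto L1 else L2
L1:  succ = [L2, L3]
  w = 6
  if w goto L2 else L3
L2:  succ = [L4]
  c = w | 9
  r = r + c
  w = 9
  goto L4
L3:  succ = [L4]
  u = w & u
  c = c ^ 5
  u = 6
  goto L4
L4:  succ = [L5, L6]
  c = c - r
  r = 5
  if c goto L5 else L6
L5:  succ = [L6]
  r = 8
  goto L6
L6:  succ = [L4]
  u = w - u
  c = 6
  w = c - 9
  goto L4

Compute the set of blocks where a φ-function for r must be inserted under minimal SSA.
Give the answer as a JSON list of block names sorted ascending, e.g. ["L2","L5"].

Answer: ["L4", "L6"]

Analysis:
idom tree: L1←L0 L2←L0 L3←L1 L4←L0 L5←L4 L6←L4
Dom∩ at merges:
  L2: preds {L0,L1}: {L0} ∩ {L0,L1} = {L0}; idom=L0
  L4: preds {L2,L3,L6}: {L0,L2} ∩ {L0,L1,L3} ∩ {L0,L4,L6} = {L0}; idom=L0
  L6: preds {L4,L5}: {L0,L4} ∩ {L0,L4,L5} = {L0,L4}; idom=L4

DF walk-up:
  L2←L0: walk · to L0
  L2←L1: walk L1 to L0
  L4←L2: walk L2 to L0
  L4←L3: walk L3→L1 to L0
  L4←L6: walk L6→L4 to L0
  L6←L4: walk · to L4
  L6←L5: walk L5 to L4
  L0: DF=∅
  L1: DF={L2,L4}
  L2: DF={L4}
  L3: DF={L4}
  L4: DF={L4}
  L5: DF={L6}
  L6: DF={L4}

φ for r: defs {L0,L2,L4,L5}
  DF⁺ = {L4,L6}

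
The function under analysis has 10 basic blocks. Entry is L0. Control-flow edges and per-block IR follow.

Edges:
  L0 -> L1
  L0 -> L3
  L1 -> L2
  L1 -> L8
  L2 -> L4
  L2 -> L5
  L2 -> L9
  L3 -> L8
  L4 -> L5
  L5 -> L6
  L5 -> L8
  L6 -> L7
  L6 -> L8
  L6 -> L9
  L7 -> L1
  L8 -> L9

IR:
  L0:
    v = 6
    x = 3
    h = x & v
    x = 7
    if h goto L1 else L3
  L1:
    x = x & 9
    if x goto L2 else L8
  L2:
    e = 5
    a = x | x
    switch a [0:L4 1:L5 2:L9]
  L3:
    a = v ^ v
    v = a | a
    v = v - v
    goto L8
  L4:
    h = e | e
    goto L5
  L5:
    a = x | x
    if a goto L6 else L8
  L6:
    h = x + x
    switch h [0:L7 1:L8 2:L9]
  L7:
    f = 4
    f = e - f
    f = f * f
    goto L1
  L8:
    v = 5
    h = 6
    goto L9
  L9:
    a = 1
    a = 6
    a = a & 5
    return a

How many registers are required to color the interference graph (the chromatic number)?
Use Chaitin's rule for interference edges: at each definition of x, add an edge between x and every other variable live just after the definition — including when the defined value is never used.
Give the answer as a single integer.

Answer: 3

Working:
Per-block:
  L0: def={h,v,x} ue=∅
  L1: def={x} ue={x}
  L2: def={a,e} ue={x}
  L3: def={a,v} ue={v}
  L4: def={h} ue={e}
  L5: def={a} ue={x}
  L6: def={h} ue={x}
  L7: def={f} ue={e}
  L8: def={h,v} ue=∅
  L9: def={a} ue=∅

Liveness:
  L0: in=∅ out={v,x}
  L1: in={x} out={x}
  L2: in={x} out={e,x}
  L3: in={v} out=∅
  L4: in={e,x} out={e,x}
  L5: in={e,x} out={e,x}
  L6: in={e,x} out={e,x}
  L7: in={e,x} out={x}
  L8: in=∅ out=∅
  L9: in=∅ out=∅

Conflict graph:
  a — {e,x}
  e — {a,f,h,x}
  f — {e,x}
  h — {e,v,x}
  v — {h,x}
  x — {a,e,f,h,v}

Registers:
  lower bound: {a,e,x} mutually conflict ⇒ χ ≥ 3
  3-colouring: r0={x}  r1={e,v}  r2={a,f,h}
  χ = 3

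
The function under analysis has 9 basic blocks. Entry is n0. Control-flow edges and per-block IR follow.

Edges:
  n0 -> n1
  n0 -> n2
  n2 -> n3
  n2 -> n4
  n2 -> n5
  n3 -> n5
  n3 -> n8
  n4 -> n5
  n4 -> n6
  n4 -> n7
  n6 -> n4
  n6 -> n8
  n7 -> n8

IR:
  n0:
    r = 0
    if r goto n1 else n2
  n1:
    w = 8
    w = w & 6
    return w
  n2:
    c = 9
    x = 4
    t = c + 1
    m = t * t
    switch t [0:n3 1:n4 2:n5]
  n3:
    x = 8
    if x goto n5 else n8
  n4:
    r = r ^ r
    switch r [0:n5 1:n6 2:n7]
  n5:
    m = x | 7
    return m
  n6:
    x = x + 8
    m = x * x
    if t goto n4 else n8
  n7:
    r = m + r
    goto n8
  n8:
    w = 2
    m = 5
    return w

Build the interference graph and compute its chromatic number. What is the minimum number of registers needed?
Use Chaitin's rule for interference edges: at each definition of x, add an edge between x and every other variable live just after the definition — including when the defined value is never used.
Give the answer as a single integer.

Answer: 4

Working:
def/use:
  n0 def {r} use ∅
  n1 def {w} use ∅
  n2 def {c,m,t,x} use ∅
  n3 def {x} use ∅
  n4 def {r} use {r}
  n5 def {m} use {x}
  n6 def {m,x} use {t,x}
  n7 def {r} use {m,r}
  n8 def {m,w} use ∅

Live sets:
  n0: in=∅ out={r}
  n1: in=∅ out=∅
  n2: in={r} out={m,r,t,x}
  n3: in=∅ out={x}
  n4: in={m,r,t,x} out={m,r,t,x}
  n5: in={x} out=∅
  n6: in={r,t,x} out={m,r,t,x}
  n7: in={m,r} out=∅
  n8: in=∅ out=∅

Conflict graph:
  c: {r,x}
  m: {r,t,w,x}
  r: {c,m,t,x}
  t: {m,r,x}
  w: {m}
  x: {c,m,r,t}

Registers:
  {m,r,t,x} pairwise interfere (4-clique) ⇒ χ ≥ 4
  4-colouring: r0={c,m}  r1={r,w}  r2={x}  r3={t}
  χ = 4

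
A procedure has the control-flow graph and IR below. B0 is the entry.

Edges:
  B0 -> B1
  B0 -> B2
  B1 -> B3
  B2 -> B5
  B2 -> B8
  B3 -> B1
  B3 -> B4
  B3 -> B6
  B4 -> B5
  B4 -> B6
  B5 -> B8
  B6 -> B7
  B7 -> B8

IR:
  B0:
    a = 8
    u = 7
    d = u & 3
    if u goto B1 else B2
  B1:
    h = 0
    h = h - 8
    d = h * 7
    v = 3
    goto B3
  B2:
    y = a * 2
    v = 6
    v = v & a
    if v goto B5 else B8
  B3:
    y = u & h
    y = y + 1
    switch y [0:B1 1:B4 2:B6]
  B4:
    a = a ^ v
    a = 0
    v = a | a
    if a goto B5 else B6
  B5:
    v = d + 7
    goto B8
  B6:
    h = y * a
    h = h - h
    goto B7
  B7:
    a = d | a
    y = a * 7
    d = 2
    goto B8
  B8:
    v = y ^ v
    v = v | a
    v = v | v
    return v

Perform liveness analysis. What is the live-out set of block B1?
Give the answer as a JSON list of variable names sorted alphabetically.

def/use:
  B0: def={a,d,u} ue=∅
  B1: def={d,h,v} ue=∅
  B2: def={v,y} ue={a}
  B3: def={y} ue={h,u}
  B4: def={a,v} ue={a,v}
  B5: def={v} ue={d}
  B6: def={h} ue={a,y}
  B7: def={a,d,y} ue={a,d}
  B8: def={v} ue={a,v,y}

Backward fixpoint:
  B0 li=∅ lo={a,d,u}
  B1 li={a,u} lo={a,d,h,u,v}
  B2 li={a,d} lo={a,d,v,y}
  B3 li={a,d,h,u,v} lo={a,d,u,v,y}
  B4 li={a,d,v,y} lo={a,d,v,y}
  B5 li={a,d,y} lo={a,v,y}
  B6 li={a,d,v,y} lo={a,d,v}
  B7 li={a,d,v} lo={a,v,y}
  B8 li={a,v,y} lo=∅

live-out(B1) = ["a", "d", "h", "u", "v"]

Answer: ["a", "d", "h", "u", "v"]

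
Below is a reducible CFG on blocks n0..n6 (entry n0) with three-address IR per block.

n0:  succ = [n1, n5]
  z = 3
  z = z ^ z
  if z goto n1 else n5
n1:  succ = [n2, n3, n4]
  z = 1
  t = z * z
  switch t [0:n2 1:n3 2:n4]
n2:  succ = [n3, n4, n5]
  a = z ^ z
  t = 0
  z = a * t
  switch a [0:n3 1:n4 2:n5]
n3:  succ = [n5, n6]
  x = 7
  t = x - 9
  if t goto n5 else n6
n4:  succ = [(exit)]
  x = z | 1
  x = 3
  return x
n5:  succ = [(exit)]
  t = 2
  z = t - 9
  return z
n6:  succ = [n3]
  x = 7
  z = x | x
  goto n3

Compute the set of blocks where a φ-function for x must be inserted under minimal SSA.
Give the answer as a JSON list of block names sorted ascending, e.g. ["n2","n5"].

idom tree: n1←n0 n2←n1 n3←n1 n4←n1 n5←n0 n6←n3
Dom∩ at merges:
  n3: preds {n1,n2,n6}: {n0,n1} ∩ {n0,n1,n2} ∩ {n0,n1,n3,n6} = {n0,n1}; idom=n1
  n4: preds {n1,n2}: {n0,n1} ∩ {n0,n1,n2} = {n0,n1}; idom=n1
  n5: preds {n0,n2,n3}: {n0} ∩ {n0,n1,n2} ∩ {n0,n1,n3} = {n0}; idom=n0

DF walk-up:
  n3←n1: walk · to n1
  n3←n2: walk n2 to n1
  n3←n6: walk n6→n3 to n1
  n4←n1: walk · to n1
  n4←n2: walk n2 to n1
  n5←n0: walk · to n0
  n5←n2: walk n2→n1 to n0
  n5←n3: walk n3→n1 to n0
  DF(n0)=∅
  DF(n1)={n5}
  DF(n2)={n3,n4,n5}
  DF(n3)={n3,n5}
  DF(n4)=∅
  DF(n5)=∅
  DF(n6)={n3}

φ for x: defs {n3,n4,n6}
  DF⁺ = {n3,n5}

Answer: ["n3", "n5"]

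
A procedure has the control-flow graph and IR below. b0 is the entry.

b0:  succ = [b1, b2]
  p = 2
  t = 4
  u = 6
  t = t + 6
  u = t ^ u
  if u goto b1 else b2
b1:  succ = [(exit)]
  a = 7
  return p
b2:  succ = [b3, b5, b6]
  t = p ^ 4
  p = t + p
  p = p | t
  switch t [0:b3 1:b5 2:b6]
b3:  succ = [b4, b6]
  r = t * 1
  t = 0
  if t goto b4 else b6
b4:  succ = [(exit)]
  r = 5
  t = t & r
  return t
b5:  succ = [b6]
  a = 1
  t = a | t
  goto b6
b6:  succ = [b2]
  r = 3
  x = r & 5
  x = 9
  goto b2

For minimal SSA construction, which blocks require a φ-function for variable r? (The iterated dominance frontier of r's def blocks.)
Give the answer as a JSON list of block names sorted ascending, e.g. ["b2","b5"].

Answer: ["b2", "b6"]

Analysis:
idom tree: b1←b0 b2←b0 b3←b2 b4←b3 b5←b2 b6←b2
Dom∩ at merges:
  b2: preds {b0,b6}: {b0} ∩ {b0,b2,b6} = {b0}; idom=b0
  b6: preds {b2,b3,b5}: {b0,b2} ∩ {b0,b2,b3} ∩ {b0,b2,b5} = {b0,b2}; idom=b2

Frontier:
  b2←b0: walk · to b0
  b2←b6: walk b6→b2 to b0
  b6←b2: walk · to b2
  b6←b3: walk b3 to b2
  b6←b5: walk b5 to b2
  b0: DF=∅
  b1: DF=∅
  b2: DF={b2}
  b3: DF={b6}
  b4: DF=∅
  b5: DF={b6}
  b6: DF={b2}

φ for r: defs {b3,b4,b6}
  DF⁺ = {b2,b6}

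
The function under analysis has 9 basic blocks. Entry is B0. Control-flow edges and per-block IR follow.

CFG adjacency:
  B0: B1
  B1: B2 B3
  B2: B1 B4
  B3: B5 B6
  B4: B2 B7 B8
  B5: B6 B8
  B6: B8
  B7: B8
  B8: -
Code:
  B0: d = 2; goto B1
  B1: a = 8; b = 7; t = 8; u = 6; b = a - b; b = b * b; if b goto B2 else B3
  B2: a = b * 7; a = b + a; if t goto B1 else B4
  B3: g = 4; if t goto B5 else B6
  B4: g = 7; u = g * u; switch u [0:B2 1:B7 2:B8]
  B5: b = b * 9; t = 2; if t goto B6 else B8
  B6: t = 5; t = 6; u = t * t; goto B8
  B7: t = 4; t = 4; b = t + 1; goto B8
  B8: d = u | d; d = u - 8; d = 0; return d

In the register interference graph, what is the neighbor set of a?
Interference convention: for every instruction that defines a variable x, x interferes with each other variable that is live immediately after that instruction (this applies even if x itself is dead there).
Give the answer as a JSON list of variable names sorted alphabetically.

Answer: ["b", "d", "t", "u"]

Analysis:
Block summaries:
  B0 def {d} use ∅
  B1 def {a,b,t,u} use ∅
  B2 def {a} use {b,t}
  B3 def {g} use {t}
  B4 def {g,u} use {u}
  B5 def {b,t} use {b}
  B6 def {t,u} use ∅
  B7 def {b,t} use ∅
  B8 def {d} use {d,u}

Live sets:
  B0 li=∅ lo={d}
  B1 li={d} lo={b,d,t,u}
  B2 li={b,d,t,u} lo={b,d,t,u}
  B3 li={b,d,t,u} lo={b,d,u}
  B4 li={b,d,t,u} lo={b,d,t,u}
  B5 li={b,d,u} lo={d,u}
  B6 li={d} lo={d,u}
  B7 li={d,u} lo={d,u}
  B8 li={d,u} lo=∅

Interfere edges:
  a — {b,d,t,u}
  b — {a,d,g,t,u}
  d — {a,b,g,t,u}
  g — {b,d,t,u}
  t — {a,b,d,g,u}
  u — {a,b,d,g,t}

N(a) = ["b", "d", "t", "u"]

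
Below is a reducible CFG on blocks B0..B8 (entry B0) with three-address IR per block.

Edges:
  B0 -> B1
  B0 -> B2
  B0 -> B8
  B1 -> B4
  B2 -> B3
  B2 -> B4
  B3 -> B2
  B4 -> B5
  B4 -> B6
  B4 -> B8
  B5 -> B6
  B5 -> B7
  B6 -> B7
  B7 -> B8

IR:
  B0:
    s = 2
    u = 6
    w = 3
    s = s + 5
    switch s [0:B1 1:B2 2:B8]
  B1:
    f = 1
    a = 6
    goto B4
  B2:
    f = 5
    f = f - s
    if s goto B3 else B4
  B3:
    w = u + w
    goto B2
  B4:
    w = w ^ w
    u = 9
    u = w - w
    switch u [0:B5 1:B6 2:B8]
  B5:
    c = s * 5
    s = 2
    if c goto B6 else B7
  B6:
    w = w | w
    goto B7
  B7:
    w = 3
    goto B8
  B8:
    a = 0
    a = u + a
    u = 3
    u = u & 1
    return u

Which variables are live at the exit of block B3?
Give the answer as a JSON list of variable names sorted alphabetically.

Answer: ["s", "u", "w"]

Analysis:
Per-block:
  B0 def {s,u,w} use ∅
  B1 def {a,f} use ∅
  B2 def {f} use {s}
  B3 def {w} use {u,w}
  B4 def {u,w} use {w}
  B5 def {c,s} use {s}
  B6 def {w} use {w}
  B7 def {w} use ∅
  B8 def {a,u} use {u}

Backward fixpoint:
  B0 li=∅ lo={s,u,w}
  B1 li={s,w} lo={s,w}
  B2 li={s,u,w} lo={s,u,w}
  B3 li={s,u,w} lo={s,u,w}
  B4 li={s,w} lo={s,u,w}
  B5 li={s,u,w} lo={u,w}
  B6 li={u,w} lo={u}
  B7 li={u} lo={u}
  B8 li={u} lo=∅

live-out(B3) = ["s", "u", "w"]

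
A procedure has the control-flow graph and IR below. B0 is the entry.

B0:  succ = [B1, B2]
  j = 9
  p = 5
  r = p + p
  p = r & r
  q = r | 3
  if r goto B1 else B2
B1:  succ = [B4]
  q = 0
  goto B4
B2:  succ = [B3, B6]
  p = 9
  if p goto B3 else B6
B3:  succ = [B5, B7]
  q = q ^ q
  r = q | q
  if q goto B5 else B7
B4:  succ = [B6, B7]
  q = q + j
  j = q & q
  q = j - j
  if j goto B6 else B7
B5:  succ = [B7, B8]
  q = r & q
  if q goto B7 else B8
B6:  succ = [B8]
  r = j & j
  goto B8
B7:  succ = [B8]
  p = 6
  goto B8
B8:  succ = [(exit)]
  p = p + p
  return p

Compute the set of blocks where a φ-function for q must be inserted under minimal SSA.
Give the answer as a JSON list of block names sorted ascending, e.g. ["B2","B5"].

idom tree: B1←B0 B2←B0 B3←B2 B4←B1 B5←B3 B6←B0 B7←B0 B8←B0
Dom∩ at merges:
  B6: preds {B2,B4}: {B0,B2} ∩ {B0,B1,B4} = {B0}; idom=B0
  B7: preds {B3,B4,B5}: {B0,B2,B3} ∩ {B0,B1,B4} ∩ {B0,B2,B3,B5} = {B0}; idom=B0
  B8: preds {B5,B6,B7}: {B0,B2,B3,B5} ∩ {B0,B6} ∩ {B0,B7} = {B0}; idom=B0

DF walk-up:
  B6←B2: walk B2 to B0
  B6←B4: walk B4→B1 to B0
  B7←B3: walk B3→B2 to B0
  B7←B4: walk B4→B1 to B0
  B7←B5: walk B5→B3→B2 to B0
  B8←B5: walk B5→B3→B2 to B0
  B8←B6: walk B6 to B0
  B8←B7: walk B7 to B0
  DF(B0)=∅
  DF(B1)={B6,B7}
  DF(B2)={B6,B7,B8}
  DF(B3)={B7,B8}
  DF(B4)={B6,B7}
  DF(B5)={B7,B8}
  DF(B6)={B8}
  DF(B7)={B8}
  DF(B8)=∅

φ for q: defs {B0,B1,B3,B4,B5}
  DF⁺ = {B6,B7,B8}

Answer: ["B6", "B7", "B8"]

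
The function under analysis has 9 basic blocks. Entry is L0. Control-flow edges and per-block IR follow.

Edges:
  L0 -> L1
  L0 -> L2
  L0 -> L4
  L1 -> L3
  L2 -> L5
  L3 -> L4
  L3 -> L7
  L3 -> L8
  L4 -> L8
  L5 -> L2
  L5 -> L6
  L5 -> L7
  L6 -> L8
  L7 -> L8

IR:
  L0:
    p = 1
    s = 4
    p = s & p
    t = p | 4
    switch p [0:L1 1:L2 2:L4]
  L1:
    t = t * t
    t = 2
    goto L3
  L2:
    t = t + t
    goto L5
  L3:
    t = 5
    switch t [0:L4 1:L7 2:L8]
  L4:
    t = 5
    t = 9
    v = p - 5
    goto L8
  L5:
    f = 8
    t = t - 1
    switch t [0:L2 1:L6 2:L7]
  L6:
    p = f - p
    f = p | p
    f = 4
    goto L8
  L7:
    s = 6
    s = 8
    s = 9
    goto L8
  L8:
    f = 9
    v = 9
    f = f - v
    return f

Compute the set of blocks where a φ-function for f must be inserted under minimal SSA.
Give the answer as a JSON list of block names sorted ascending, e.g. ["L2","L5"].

idom tree: L1←L0 L2←L0 L3←L1 L4←L0 L5←L2 L6←L5 L7←L0 L8←L0
Dom at joins:
  L2: preds {L0,L5}: {L0} ∩ {L0,L2,L5} = {L0}; idom=L0
  L4: preds {L0,L3}: {L0} ∩ {L0,L1,L3} = {L0}; idom=L0
  L7: preds {L3,L5}: {L0,L1,L3} ∩ {L0,L2,L5} = {L0}; idom=L0
  L8: preds {L3,L4,L6,L7}: {L0,L1,L3} ∩ {L0,L4} ∩ {L0,L2,L5,L6} ∩ {L0,L7} = {L0}; idom=L0

Frontier:
  L2←L0: walk · to L0
  L2←L5: walk L5→L2 to L0
  L4←L0: walk · to L0
  L4←L3: walk L3→L1 to L0
  L7←L3: walk L3→L1 to L0
  L7←L5: walk L5→L2 to L0
  L8←L3: walk L3→L1 to L0
  L8←L4: walk L4 to L0
  L8←L6: walk L6→L5→L2 to L0
  L8←L7: walk L7 to L0
  DF(L0)=∅
  DF(L1)={L4,L7,L8}
  DF(L2)={L2,L7,L8}
  DF(L3)={L4,L7,L8}
  DF(L4)={L8}
  DF(L5)={L2,L7,L8}
  DF(L6)={L8}
  DF(L7)={L8}
  DF(L8)=∅

φ for f: defs {L5,L6,L8}
  DF⁺ = {L2,L7,L8}

Answer: ["L2", "L7", "L8"]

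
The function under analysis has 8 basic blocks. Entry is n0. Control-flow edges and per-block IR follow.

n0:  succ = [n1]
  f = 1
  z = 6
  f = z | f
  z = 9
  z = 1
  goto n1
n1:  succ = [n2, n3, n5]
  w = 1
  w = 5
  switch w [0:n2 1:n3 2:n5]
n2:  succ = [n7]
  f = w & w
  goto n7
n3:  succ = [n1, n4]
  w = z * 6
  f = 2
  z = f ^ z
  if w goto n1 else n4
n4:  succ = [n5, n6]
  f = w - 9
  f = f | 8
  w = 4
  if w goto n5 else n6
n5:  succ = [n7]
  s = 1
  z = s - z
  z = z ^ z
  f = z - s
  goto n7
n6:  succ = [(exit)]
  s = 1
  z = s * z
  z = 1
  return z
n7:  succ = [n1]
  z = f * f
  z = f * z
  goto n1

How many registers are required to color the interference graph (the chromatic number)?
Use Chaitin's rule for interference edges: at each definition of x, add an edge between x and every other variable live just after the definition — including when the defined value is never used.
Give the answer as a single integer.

Block summaries:
  n0: {f,z} / ∅
  n1: {w} / ∅
  n2: {f} / {w}
  n3: {f,w,z} / {z}
  n4: {f,w} / {w}
  n5: {f,s,z} / {z}
  n6: {s,z} / {z}
  n7: {z} / {f}

Liveness:
  live n0: ∅→{z}
  live n1: {z}→{w,z}
  live n2: {w}→{f}
  live n3: {z}→{w,z}
  live n4: {w,z}→{z}
  live n5: {z}→{f}
  live n6: {z}→∅
  live n7: {f}→{z}

Interference:
  f: {w,z}
  s: {z}
  w: {f,z}
  z: {f,s,w}

Colouring:
  {f,w,z} pairwise interfere (3-clique) ⇒ χ ≥ 3
  3-colouring: R0={z}  R1={f,s}  R2={w}
  χ = 3

Answer: 3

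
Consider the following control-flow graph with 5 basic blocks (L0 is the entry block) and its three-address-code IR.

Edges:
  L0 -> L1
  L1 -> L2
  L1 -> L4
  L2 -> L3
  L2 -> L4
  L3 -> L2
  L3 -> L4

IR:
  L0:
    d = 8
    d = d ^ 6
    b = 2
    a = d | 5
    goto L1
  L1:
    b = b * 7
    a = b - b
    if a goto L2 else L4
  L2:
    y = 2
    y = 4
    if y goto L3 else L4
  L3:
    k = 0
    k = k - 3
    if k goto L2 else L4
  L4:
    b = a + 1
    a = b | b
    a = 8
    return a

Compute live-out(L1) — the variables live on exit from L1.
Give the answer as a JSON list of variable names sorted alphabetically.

def/use:
  L0: {a,b,d} / ∅
  L1: {a,b} / {b}
  L2: {y} / ∅
  L3: {k} / ∅
  L4: {a,b} / {a}

Live sets:
  L0 li=∅ lo={b}
  L1 li={b} lo={a}
  L2 li={a} lo={a}
  L3 li={a} lo={a}
  L4 li={a} lo=∅

live-out(L1) = ["a"]

Answer: ["a"]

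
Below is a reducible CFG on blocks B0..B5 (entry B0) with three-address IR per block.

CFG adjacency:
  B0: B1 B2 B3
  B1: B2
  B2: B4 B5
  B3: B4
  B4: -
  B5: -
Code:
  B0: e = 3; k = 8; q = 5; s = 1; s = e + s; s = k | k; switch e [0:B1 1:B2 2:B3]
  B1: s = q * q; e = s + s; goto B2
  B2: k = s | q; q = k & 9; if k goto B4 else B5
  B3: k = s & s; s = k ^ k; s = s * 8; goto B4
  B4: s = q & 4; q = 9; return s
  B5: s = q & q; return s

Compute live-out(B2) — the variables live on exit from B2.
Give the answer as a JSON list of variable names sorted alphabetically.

Answer: ["q"]

Derivation:
Per-block:
  B0 def {e,k,q,s} use ∅
  B1 def {e,s} use {q}
  B2 def {k,q} use {q,s}
  B3 def {k,s} use {s}
  B4 def {q,s} use {q}
  B5 def {s} use {q}

Backward fixpoint:
  B0 li=∅ lo={q,s}
  B1 li={q} lo={q,s}
  B2 li={q,s} lo={q}
  B3 li={q,s} lo={q}
  B4 li={q} lo=∅
  B5 li={q} lo=∅

live-out(B2) = ["q"]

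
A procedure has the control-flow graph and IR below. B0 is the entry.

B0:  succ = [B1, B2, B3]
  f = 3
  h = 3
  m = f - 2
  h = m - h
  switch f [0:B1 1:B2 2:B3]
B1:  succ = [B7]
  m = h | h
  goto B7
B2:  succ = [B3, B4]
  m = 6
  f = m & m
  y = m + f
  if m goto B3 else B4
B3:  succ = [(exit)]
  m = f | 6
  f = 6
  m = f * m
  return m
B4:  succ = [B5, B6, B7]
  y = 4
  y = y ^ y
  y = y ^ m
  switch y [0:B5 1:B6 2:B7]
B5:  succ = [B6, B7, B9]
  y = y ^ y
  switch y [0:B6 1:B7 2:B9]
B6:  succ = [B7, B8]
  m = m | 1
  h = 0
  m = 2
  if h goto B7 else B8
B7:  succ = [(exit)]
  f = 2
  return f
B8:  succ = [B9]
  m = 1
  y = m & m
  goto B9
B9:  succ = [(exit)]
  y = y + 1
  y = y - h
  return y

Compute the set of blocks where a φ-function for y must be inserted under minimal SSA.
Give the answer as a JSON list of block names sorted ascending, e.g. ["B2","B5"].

idom tree: B1←B0 B2←B0 B3←B0 B4←B2 B5←B4 B6←B4 B7←B0 B8←B6 B9←B4
Dom at joins:
  B3: preds {B0,B2}: {B0} ∩ {B0,B2} = {B0}; idom=B0
  B6: preds {B4,B5}: {B0,B2,B4} ∩ {B0,B2,B4,B5} = {B0,B2,B4}; idom=B4
  B7: preds {B1,B4,B5,B6}: {B0,B1} ∩ {B0,B2,B4} ∩ {B0,B2,B4,B5} ∩ {B0,B2,B4,B6} = {B0}; idom=B0
  B9: preds {B5,B8}: {B0,B2,B4,B5} ∩ {B0,B2,B4,B6,B8} = {B0,B2,B4}; idom=B4

DF derivation:
  join B3 pred B0: · stop@B0
  join B3 pred B2: B2 stop@B0
  join B6 pred B4: · stop@B4
  join B6 pred B5: B5 stop@B4
  join B7 pred B1: B1 stop@B0
  join B7 pred B4: B4→B2 stop@B0
  join B7 pred B5: B5→B4→B2 stop@B0
  join B7 pred B6: B6→B4→B2 stop@B0
  join B9 pred B5: B5 stop@B4
  join B9 pred B8: B8→B6 stop@B4
  B0: DF=∅
  B1: DF={B7}
  B2: DF={B3,B7}
  B3: DF=∅
  B4: DF={B7}
  B5: DF={B6,B7,B9}
  B6: DF={B7,B9}
  B7: DF=∅
  B8: DF={B9}
  B9: DF=∅

φ for y: defs {B2,B4,B5,B8,B9}
  DF⁺ = {B3,B6,B7,B9}

Answer: ["B3", "B6", "B7", "B9"]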